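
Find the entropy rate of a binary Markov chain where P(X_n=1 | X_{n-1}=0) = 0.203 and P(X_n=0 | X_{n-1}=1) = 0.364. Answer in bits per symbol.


Stationary distribution: pi_0 = p10/(p01+p10) = 0.642, pi_1 = 0.358. Entropy rate H' = pi_0*H(p01) + pi_1*H(p10) = 0.642*0.7279 + 0.358*0.946 = 0.806

0.806 bits/symbol


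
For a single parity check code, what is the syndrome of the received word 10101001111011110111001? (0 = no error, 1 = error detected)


Syndrome = XOR of all bits = 1 XOR 0 XOR 1 XOR 0 XOR 1 XOR 0 XOR 0 XOR 1 XOR 1 XOR 1 XOR 1 XOR 0 XOR 1 XOR 1 XOR 1 XOR 1 XOR 0 XOR 1 XOR 1 XOR 1 XOR 0 XOR 0 XOR 1 = 1

1


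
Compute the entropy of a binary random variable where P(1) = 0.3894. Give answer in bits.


H = -p*log2(p) - (1-p)*log2(1-p). -0.3894*log2(0.3894) = 0.529847; -0.6106*log2(0.6106) = 0.434564. H = 0.529847 + 0.434564 = 0.9644

0.9644 bits


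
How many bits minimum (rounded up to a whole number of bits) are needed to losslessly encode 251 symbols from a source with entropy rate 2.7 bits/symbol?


Minimum bits >= n * H = 251 * 2.7 = 677.7, rounded up to a whole number of bits = 678

678 bits


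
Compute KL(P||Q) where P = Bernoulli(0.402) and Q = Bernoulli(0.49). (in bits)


KL = p*log2(p/q) + (1-p)*log2((1-p)/(1-q)) = 0.402*log2(0.402/0.49) + 0.598*log2(0.598/0.51) = 0.0225

0.0225 bits


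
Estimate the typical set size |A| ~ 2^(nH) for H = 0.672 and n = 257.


log2|A_typical| = nH = 257 * 0.672 = 172.704, so |A_typical| ~ 2^172.704 = 9.752e+51

9.752e+51


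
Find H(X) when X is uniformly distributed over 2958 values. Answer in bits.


H = log2(n) = log2(2958) = 11.5304

11.5304 bits


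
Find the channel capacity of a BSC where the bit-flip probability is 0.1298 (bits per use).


H(p) = -p*log2(p) - (1-p)*log2(1-p) = -0.1298*log2(0.1298) - 0.8702*log2(0.8702) = 0.382344 + 0.174546 = 0.5569. C = 1 - H(p) = 1 - 0.5569 = 0.4431

0.4431 bits


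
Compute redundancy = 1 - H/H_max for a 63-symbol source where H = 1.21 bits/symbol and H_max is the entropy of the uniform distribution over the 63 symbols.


H_max = log2(K) = log2(63) = 5.9773 bits/symbol. Redundancy = 1 - H/H_max = 1 - 1.21/5.9773 = 1 - 0.2024 = 0.7976

0.7976


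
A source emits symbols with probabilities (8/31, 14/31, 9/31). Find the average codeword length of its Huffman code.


Huffman construction (repeatedly merge the two least-probable nodes; each merge adds 1 bit to every symbol beneath it): 8/31 + 9/31 = 17/31; 14/31 + 17/31 = 1. Resulting codeword lengths (in the order the probabilities were given): (2, 1, 2). L_avg = sum(p_i * l_i) = 8/31*2 + 14/31*1 + 9/31*2 = 48/31 = 1.5484

1.5484 bits


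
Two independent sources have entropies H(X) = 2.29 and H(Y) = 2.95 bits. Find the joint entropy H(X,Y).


For independent variables, H(X,Y) = H(X) + H(Y) = 2.29 + 2.95 = 5.24

5.24 bits


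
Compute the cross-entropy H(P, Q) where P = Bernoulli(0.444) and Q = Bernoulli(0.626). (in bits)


H(P,Q) = -p*log2(q) - (1-p)*log2(1-q). -0.444*log2(0.626) = 0.300040; -0.556*log2(0.374) = 0.788903. H(P,Q) = 0.300040 + 0.788903 = 1.0889

1.0889 bits


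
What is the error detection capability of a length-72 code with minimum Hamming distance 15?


Detection capability = d_min - 1 = 15 - 1 = 14

14 errors


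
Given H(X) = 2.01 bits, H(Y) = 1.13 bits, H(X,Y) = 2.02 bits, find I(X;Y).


I(X;Y) = H(X) + H(Y) - H(X,Y) = 2.01 + 1.13 - 2.02 = 1.12

1.12 bits


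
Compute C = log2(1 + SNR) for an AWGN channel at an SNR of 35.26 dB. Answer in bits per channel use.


SNR_linear = 10^(35.26/10) = 3357.3761; C = log2(1 + SNR_linear) = log2(1 + 3357.3761) = 11.7135

11.7135 bits/channel use


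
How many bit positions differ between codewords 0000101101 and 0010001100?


Count differing positions: . . ^ . ^ . . . . ^ = 3 differences

3


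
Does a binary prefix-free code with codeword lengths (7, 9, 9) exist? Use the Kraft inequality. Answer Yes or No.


Kraft sum = sum(2^(-l_i)) = 0.0117, need <= 1. Result: satisfied (a binary prefix-free code with these lengths exists)

Yes


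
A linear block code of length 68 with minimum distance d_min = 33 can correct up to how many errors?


Correction capability = floor((d-1)/2) = floor((33-1)/2) = 16

16 errors


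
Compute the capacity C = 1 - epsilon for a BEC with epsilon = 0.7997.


C = 1 - epsilon = 1 - 0.7997 = 0.2003

0.2003 bits


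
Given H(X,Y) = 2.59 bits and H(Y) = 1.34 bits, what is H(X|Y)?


H(X|Y) = H(X,Y) - H(Y) = 2.59 - 1.34 = 1.25

1.25 bits


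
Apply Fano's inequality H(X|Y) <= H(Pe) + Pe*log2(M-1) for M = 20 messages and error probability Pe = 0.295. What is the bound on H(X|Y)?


H(Pe) = -Pe*log2(Pe) - (1-Pe)*log2(1-Pe) = -0.295*log2(0.295) - 0.705*log2(0.705) = 0.519558 + 0.355535 = 0.8751. Pe*log2(M-1) = 0.295*log2(19) = 1.253139. Bound = H(Pe) + Pe*log2(M-1) = 0.519558 + 0.355535 + 1.253139 = 2.1282

2.1282 bits


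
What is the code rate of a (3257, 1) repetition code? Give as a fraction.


Rate = k/n = 1/3257

1/3257


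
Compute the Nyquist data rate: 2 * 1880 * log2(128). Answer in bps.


Rate = 2 * B * log2(M) = 2 * 1880 * 7.0 = 26320.0

26320.0 bps


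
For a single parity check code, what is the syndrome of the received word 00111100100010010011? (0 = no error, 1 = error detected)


Syndrome = XOR of all bits = 0 XOR 0 XOR 1 XOR 1 XOR 1 XOR 1 XOR 0 XOR 0 XOR 1 XOR 0 XOR 0 XOR 0 XOR 1 XOR 0 XOR 0 XOR 1 XOR 0 XOR 0 XOR 1 XOR 1 = 1

1


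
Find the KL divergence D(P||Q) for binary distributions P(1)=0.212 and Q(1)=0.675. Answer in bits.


KL = p*log2(p/q) + (1-p)*log2((1-p)/(1-q)) = 0.212*log2(0.212/0.675) + 0.788*log2(0.788/0.325) = 0.6527

0.6527 bits


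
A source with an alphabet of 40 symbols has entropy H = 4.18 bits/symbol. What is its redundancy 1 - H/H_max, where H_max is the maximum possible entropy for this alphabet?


H_max = log2(K) = log2(40) = 5.3219 bits/symbol. Redundancy = 1 - H/H_max = 1 - 4.18/5.3219 = 1 - 0.7854 = 0.2146

0.2146


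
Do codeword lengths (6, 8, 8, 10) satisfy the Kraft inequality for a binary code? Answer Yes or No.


Kraft sum = sum(2^(-l_i)) = 0.0244, need <= 1. Result: satisfied (a binary prefix-free code with these lengths exists)

Yes


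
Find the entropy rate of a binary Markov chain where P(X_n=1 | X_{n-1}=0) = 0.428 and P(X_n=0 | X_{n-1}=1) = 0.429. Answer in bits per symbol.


Stationary distribution: pi_0 = p10/(p01+p10) = 0.5006, pi_1 = 0.4994. Entropy rate H' = pi_0*H(p01) + pi_1*H(p10) = 0.5006*0.985 + 0.4994*0.9854 = 0.9852

0.9852 bits/symbol


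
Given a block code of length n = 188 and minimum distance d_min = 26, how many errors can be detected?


Detection capability = d_min - 1 = 26 - 1 = 25

25 errors


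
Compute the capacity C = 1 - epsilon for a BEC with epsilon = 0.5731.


C = 1 - epsilon = 1 - 0.5731 = 0.4269

0.4269 bits


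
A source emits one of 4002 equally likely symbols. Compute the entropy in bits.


H = log2(n) = log2(4002) = 11.9665

11.9665 bits


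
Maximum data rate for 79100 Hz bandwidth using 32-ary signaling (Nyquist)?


Rate = 2 * B * log2(M) = 2 * 79100 * 5.0 = 791000.0

791000.0 bps


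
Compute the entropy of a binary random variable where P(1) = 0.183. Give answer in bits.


H = -p*log2(p) - (1-p)*log2(1-p). -0.183*log2(0.183) = 0.448365; -0.817*log2(0.817) = 0.238231. H = 0.448365 + 0.238231 = 0.6866

0.6866 bits


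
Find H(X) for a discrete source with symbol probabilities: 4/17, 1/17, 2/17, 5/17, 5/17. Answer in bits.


H = -sum(p_i * log2(p_i)). Terms: -(4/17)*log2(4/17) = 0.491168; -(1/17)*log2(1/17) = 0.240439; -(2/17)*log2(2/17) = 0.363231; -(5/17)*log2(5/17) = 0.519275; -(5/17)*log2(5/17) = 0.519275. H = 0.491168 + 0.240439 + 0.363231 + 0.519275 + 0.519275 = 2.1334

2.1334 bits


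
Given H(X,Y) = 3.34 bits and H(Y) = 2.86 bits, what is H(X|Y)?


H(X|Y) = H(X,Y) - H(Y) = 3.34 - 2.86 = 0.48

0.48 bits


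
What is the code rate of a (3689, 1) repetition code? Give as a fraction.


Rate = k/n = 1/3689

1/3689


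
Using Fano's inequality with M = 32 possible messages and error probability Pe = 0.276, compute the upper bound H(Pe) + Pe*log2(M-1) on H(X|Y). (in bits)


H(Pe) = -Pe*log2(Pe) - (1-Pe)*log2(1-Pe) = -0.276*log2(0.276) - 0.724*log2(0.724) = 0.512604 + 0.337339 = 0.8499. Pe*log2(M-1) = 0.276*log2(31) = 1.367358. Bound = H(Pe) + Pe*log2(M-1) = 0.512604 + 0.337339 + 1.367358 = 2.2173

2.2173 bits


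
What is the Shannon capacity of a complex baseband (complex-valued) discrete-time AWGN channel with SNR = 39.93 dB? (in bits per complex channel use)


SNR_linear = 10^(39.93/10) = 9840.1111; C = log2(1 + SNR_linear) = log2(1 + 9840.1111) = 13.2646

13.2646 bits/channel use


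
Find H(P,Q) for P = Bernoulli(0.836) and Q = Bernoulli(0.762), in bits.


H(P,Q) = -p*log2(q) - (1-p)*log2(1-q). -0.836*log2(0.762) = 0.327827; -0.164*log2(0.238) = 0.339639. H(P,Q) = 0.327827 + 0.339639 = 0.6675

0.6675 bits


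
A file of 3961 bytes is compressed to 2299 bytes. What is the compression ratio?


Ratio = original / compressed = 3961 / 2299 = 1.7229

1.7229


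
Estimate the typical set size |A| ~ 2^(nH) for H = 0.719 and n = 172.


log2|A_typical| = nH = 172 * 0.719 = 123.668, so |A_typical| ~ 2^123.668 = 1.690e+37

1.690e+37


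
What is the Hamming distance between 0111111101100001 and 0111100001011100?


Count differing positions: . . . . . ^ ^ ^ . . ^ ^ ^ ^ . ^ = 8 differences

8


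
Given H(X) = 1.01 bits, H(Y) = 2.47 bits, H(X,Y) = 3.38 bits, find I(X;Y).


I(X;Y) = H(X) + H(Y) - H(X,Y) = 1.01 + 2.47 - 3.38 = 0.1

0.1 bits


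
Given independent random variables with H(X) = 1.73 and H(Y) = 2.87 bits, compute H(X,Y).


For independent variables, H(X,Y) = H(X) + H(Y) = 1.73 + 2.87 = 4.6

4.6 bits


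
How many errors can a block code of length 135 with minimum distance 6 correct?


Correction capability = floor((d-1)/2) = floor((6-1)/2) = 2

2 errors


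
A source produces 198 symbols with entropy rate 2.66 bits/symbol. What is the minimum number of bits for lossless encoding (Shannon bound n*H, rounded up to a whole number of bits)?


Minimum bits >= n * H = 198 * 2.66 = 526.68, rounded up to a whole number of bits = 527

527 bits


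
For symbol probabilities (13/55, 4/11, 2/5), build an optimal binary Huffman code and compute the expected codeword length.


Huffman construction (repeatedly merge the two least-probable nodes; each merge adds 1 bit to every symbol beneath it): 13/55 + 4/11 = 3/5; 2/5 + 3/5 = 1. Resulting codeword lengths (in the order the probabilities were given): (2, 2, 1). L_avg = sum(p_i * l_i) = 13/55*2 + 4/11*2 + 2/5*1 = 8/5 = 1.6

1.6 bits


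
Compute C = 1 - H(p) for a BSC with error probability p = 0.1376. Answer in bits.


H(p) = -p*log2(p) - (1-p)*log2(1-p) = -0.1376*log2(0.1376) - 0.8624*log2(0.8624) = 0.393735 + 0.184184 = 0.5779. C = 1 - H(p) = 1 - 0.5779 = 0.4221

0.4221 bits


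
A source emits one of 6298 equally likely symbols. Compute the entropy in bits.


H = log2(n) = log2(6298) = 12.6207

12.6207 bits


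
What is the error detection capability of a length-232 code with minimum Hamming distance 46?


Detection capability = d_min - 1 = 46 - 1 = 45

45 errors


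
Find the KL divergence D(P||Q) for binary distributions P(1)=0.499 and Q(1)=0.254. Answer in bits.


KL = p*log2(p/q) + (1-p)*log2((1-p)/(1-q)) = 0.499*log2(0.499/0.254) + 0.501*log2(0.501/0.746) = 0.1984

0.1984 bits


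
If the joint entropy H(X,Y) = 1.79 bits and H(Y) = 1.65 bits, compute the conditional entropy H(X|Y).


H(X|Y) = H(X,Y) - H(Y) = 1.79 - 1.65 = 0.14

0.14 bits


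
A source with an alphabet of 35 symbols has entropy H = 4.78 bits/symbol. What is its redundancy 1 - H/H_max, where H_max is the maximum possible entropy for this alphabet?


H_max = log2(K) = log2(35) = 5.1293 bits/symbol. Redundancy = 1 - H/H_max = 1 - 4.78/5.1293 = 1 - 0.9319 = 0.0681

0.0681


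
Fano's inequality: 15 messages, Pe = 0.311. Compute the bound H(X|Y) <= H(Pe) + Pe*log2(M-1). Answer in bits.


H(Pe) = -Pe*log2(Pe) - (1-Pe)*log2(1-Pe) = -0.311*log2(0.311) - 0.689*log2(0.689) = 0.524039 + 0.370285 = 0.8943. Pe*log2(M-1) = 0.311*log2(14) = 1.184087. Bound = H(Pe) + Pe*log2(M-1) = 0.524039 + 0.370285 + 1.184087 = 2.0784

2.0784 bits


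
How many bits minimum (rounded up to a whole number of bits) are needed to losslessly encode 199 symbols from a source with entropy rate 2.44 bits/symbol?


Minimum bits >= n * H = 199 * 2.44 = 485.56, rounded up to a whole number of bits = 486

486 bits


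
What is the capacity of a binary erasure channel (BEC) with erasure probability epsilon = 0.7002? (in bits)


C = 1 - epsilon = 1 - 0.7002 = 0.2998

0.2998 bits


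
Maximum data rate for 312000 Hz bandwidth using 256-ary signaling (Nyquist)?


Rate = 2 * B * log2(M) = 2 * 312000 * 8.0 = 4992000.0

4992000.0 bps


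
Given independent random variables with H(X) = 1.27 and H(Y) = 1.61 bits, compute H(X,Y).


For independent variables, H(X,Y) = H(X) + H(Y) = 1.27 + 1.61 = 2.88

2.88 bits


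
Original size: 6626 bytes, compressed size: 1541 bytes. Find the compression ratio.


Ratio = original / compressed = 6626 / 1541 = 4.2998

4.2998


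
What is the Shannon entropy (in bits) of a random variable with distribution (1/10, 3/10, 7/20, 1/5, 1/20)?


H = -sum(p_i * log2(p_i)). Terms: -(1/10)*log2(1/10) = 0.332193; -(3/10)*log2(3/10) = 0.521090; -(7/20)*log2(7/20) = 0.530101; -(1/5)*log2(1/5) = 0.464386; -(1/20)*log2(1/20) = 0.216096. H = 0.332193 + 0.521090 + 0.530101 + 0.464386 + 0.216096 = 2.0639

2.0639 bits


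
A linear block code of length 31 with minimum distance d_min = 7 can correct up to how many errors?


Correction capability = floor((d-1)/2) = floor((7-1)/2) = 3

3 errors


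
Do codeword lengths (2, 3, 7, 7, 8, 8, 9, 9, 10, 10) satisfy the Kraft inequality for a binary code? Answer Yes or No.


Kraft sum = sum(2^(-l_i)) = 0.4043, need <= 1. Result: satisfied (a binary prefix-free code with these lengths exists)

Yes


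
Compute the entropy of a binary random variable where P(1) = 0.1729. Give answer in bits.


H = -p*log2(p) - (1-p)*log2(1-p). -0.1729*log2(0.1729) = 0.437781; -0.8271*log2(0.8271) = 0.226515. H = 0.437781 + 0.226515 = 0.6643

0.6643 bits


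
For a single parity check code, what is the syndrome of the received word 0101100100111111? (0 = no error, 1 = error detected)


Syndrome = XOR of all bits = 0 XOR 1 XOR 0 XOR 1 XOR 1 XOR 0 XOR 0 XOR 1 XOR 0 XOR 0 XOR 1 XOR 1 XOR 1 XOR 1 XOR 1 XOR 1 = 0

0


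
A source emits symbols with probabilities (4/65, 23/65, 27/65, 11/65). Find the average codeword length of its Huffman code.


Huffman construction (repeatedly merge the two least-probable nodes; each merge adds 1 bit to every symbol beneath it): 4/65 + 11/65 = 3/13; 3/13 + 23/65 = 38/65; 27/65 + 38/65 = 1. Resulting codeword lengths (in the order the probabilities were given): (3, 2, 1, 3). L_avg = sum(p_i * l_i) = 4/65*3 + 23/65*2 + 27/65*1 + 11/65*3 = 118/65 = 1.8154

1.8154 bits


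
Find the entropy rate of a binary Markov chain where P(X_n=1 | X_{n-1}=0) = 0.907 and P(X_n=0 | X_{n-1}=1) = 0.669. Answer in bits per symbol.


Stationary distribution: pi_0 = p10/(p01+p10) = 0.4245, pi_1 = 0.5755. Entropy rate H' = pi_0*H(p01) + pi_1*H(p10) = 0.4245*0.4464 + 0.5755*0.9159 = 0.7166

0.7166 bits/symbol


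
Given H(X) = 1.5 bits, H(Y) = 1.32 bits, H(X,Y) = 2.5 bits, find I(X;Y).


I(X;Y) = H(X) + H(Y) - H(X,Y) = 1.5 + 1.32 - 2.5 = 0.32

0.32 bits


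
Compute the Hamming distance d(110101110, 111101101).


Count differing positions: . . ^ . . . . ^ ^ = 3 differences

3


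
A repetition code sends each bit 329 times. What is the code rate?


Rate = k/n = 1/329

1/329


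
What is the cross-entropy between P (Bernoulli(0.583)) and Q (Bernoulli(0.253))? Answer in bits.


H(P,Q) = -p*log2(q) - (1-p)*log2(1-q). -0.583*log2(0.253) = 1.155967; -0.417*log2(0.747) = 0.175482. H(P,Q) = 1.155967 + 0.175482 = 1.3314

1.3314 bits


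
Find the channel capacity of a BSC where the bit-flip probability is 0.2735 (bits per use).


H(p) = -p*log2(p) - (1-p)*log2(1-p) = -0.2735*log2(0.2735) - 0.7265*log2(0.7265) = 0.511551 + 0.334891 = 0.8464. C = 1 - H(p) = 1 - 0.8464 = 0.1536

0.1536 bits


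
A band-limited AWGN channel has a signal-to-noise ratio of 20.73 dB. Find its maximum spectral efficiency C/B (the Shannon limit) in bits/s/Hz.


SNR_linear = 10^(20.73/10) = 118.3042; C/B = log2(1 + SNR_linear) = log2(1 + 118.3042) = 6.8985

6.8985 bits/s/Hz


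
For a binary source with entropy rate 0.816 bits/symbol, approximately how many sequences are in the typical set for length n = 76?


log2|A_typical| = nH = 76 * 0.816 = 62.016, so |A_typical| ~ 2^62.016 = 4.663e+18

4.663e+18


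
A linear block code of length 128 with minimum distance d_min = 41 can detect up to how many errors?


Detection capability = d_min - 1 = 41 - 1 = 40

40 errors


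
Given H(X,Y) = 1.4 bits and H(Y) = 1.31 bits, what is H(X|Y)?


H(X|Y) = H(X,Y) - H(Y) = 1.4 - 1.31 = 0.09

0.09 bits


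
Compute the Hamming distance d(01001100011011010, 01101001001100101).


Count differing positions: . . ^ . . ^ . ^ . ^ . ^ ^ ^ ^ ^ ^ = 10 differences

10


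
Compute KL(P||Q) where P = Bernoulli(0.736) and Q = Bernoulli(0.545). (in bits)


KL = p*log2(p/q) + (1-p)*log2((1-p)/(1-q)) = 0.736*log2(0.736/0.545) + 0.264*log2(0.264/0.455) = 0.1117

0.1117 bits


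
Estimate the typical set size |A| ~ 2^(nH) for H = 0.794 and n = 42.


log2|A_typical| = nH = 42 * 0.794 = 33.348, so |A_typical| ~ 2^33.348 = 1.093e+10

1.093e+10


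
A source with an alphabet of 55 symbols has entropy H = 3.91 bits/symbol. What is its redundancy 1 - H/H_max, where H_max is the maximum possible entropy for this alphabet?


H_max = log2(K) = log2(55) = 5.7814 bits/symbol. Redundancy = 1 - H/H_max = 1 - 3.91/5.7814 = 1 - 0.6763 = 0.3237

0.3237


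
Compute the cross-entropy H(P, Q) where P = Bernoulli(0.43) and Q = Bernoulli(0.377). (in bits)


H(P,Q) = -p*log2(q) - (1-p)*log2(1-q). -0.43*log2(0.377) = 0.605166; -0.57*log2(0.623) = 0.389137. H(P,Q) = 0.605166 + 0.389137 = 0.9943

0.9943 bits


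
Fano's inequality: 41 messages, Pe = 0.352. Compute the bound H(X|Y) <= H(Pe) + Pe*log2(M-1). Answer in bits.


H(Pe) = -Pe*log2(Pe) - (1-Pe)*log2(1-Pe) = -0.352*log2(0.352) - 0.648*log2(0.648) = 0.530236 + 0.405605 = 0.9358. Pe*log2(M-1) = 0.352*log2(40) = 1.873319. Bound = H(Pe) + Pe*log2(M-1) = 0.530236 + 0.405605 + 1.873319 = 2.8092

2.8092 bits


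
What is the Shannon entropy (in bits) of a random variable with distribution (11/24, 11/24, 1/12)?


H = -sum(p_i * log2(p_i)). Terms: -(11/24)*log2(11/24) = 0.515868; -(11/24)*log2(11/24) = 0.515868; -(1/12)*log2(1/12) = 0.298747. H = 0.515868 + 0.515868 + 0.298747 = 1.3305

1.3305 bits


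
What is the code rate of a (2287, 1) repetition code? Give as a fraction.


Rate = k/n = 1/2287

1/2287


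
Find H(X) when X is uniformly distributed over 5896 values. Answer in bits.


H = log2(n) = log2(5896) = 12.5255

12.5255 bits


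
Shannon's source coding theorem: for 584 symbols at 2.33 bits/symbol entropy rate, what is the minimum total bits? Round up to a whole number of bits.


Minimum bits >= n * H = 584 * 2.33 = 1360.72, rounded up to a whole number of bits = 1361

1361 bits


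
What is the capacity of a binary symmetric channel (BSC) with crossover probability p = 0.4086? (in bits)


H(p) = -p*log2(p) - (1-p)*log2(1-p) = -0.4086*log2(0.4086) - 0.5914*log2(0.5914) = 0.527600 + 0.448159 = 0.9758. C = 1 - H(p) = 1 - 0.9758 = 0.0242

0.0242 bits


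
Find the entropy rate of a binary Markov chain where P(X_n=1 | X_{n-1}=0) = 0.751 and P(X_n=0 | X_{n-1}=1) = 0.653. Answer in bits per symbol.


Stationary distribution: pi_0 = p10/(p01+p10) = 0.4651, pi_1 = 0.5349. Entropy rate H' = pi_0*H(p01) + pi_1*H(p10) = 0.4651*0.8097 + 0.5349*0.9314 = 0.8748

0.8748 bits/symbol


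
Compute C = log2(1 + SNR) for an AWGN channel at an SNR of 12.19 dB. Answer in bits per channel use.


SNR_linear = 10^(12.19/10) = 16.5577; C = log2(1 + SNR_linear) = log2(1 + 16.5577) = 4.134

4.134 bits/channel use


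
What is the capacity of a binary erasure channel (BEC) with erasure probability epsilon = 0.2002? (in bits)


C = 1 - epsilon = 1 - 0.2002 = 0.7998

0.7998 bits


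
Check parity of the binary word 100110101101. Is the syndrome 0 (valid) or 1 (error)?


Syndrome = XOR of all bits = 1 XOR 0 XOR 0 XOR 1 XOR 1 XOR 0 XOR 1 XOR 0 XOR 1 XOR 1 XOR 0 XOR 1 = 1

1


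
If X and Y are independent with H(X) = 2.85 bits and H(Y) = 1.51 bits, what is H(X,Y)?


For independent variables, H(X,Y) = H(X) + H(Y) = 2.85 + 1.51 = 4.36

4.36 bits


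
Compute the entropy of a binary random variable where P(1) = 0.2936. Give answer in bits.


H = -p*log2(p) - (1-p)*log2(1-p). -0.2936*log2(0.2936) = 0.519107; -0.7064*log2(0.7064) = 0.354219. H = 0.519107 + 0.354219 = 0.8733

0.8733 bits


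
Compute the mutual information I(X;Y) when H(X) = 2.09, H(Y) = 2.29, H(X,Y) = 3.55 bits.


I(X;Y) = H(X) + H(Y) - H(X,Y) = 2.09 + 2.29 - 3.55 = 0.83

0.83 bits


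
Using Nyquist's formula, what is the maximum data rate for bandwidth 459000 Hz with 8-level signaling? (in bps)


Rate = 2 * B * log2(M) = 2 * 459000 * 3.0 = 2754000.0

2754000.0 bps


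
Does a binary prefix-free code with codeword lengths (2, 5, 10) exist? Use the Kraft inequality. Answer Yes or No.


Kraft sum = sum(2^(-l_i)) = 0.2822, need <= 1. Result: satisfied (a binary prefix-free code with these lengths exists)

Yes


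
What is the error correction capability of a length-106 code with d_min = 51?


Correction capability = floor((d-1)/2) = floor((51-1)/2) = 25

25 errors


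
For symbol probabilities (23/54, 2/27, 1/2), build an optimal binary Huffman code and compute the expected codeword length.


Huffman construction (repeatedly merge the two least-probable nodes; each merge adds 1 bit to every symbol beneath it): 2/27 + 23/54 = 1/2; 1/2 + 1/2 = 1. Resulting codeword lengths (in the order the probabilities were given): (2, 2, 1). L_avg = sum(p_i * l_i) = 23/54*2 + 2/27*2 + 1/2*1 = 3/2 = 1.5

1.5 bits


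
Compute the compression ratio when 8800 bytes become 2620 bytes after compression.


Ratio = original / compressed = 8800 / 2620 = 3.3588

3.3588


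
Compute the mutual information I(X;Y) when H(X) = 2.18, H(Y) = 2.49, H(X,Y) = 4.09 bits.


I(X;Y) = H(X) + H(Y) - H(X,Y) = 2.18 + 2.49 - 4.09 = 0.58

0.58 bits


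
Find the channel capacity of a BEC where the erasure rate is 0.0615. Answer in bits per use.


C = 1 - epsilon = 1 - 0.0615 = 0.9385

0.9385 bits


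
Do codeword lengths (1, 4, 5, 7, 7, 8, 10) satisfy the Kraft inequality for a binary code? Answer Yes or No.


Kraft sum = sum(2^(-l_i)) = 0.6143, need <= 1. Result: satisfied (a binary prefix-free code with these lengths exists)

Yes


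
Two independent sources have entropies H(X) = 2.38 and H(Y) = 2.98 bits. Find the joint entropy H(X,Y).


For independent variables, H(X,Y) = H(X) + H(Y) = 2.38 + 2.98 = 5.36

5.36 bits


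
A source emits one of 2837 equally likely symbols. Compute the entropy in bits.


H = log2(n) = log2(2837) = 11.4702

11.4702 bits


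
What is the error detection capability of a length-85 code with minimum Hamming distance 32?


Detection capability = d_min - 1 = 32 - 1 = 31

31 errors


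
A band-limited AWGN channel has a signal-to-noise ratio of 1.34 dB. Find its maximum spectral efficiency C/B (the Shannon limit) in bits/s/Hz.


SNR_linear = 10^(1.34/10) = 1.3614; C/B = log2(1 + SNR_linear) = log2(1 + 1.3614) = 1.2397

1.2397 bits/s/Hz


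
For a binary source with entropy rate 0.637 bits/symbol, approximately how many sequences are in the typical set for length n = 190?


log2|A_typical| = nH = 190 * 0.637 = 121.03, so |A_typical| ~ 2^121.03 = 2.714e+36

2.714e+36


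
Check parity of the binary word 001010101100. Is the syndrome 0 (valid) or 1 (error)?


Syndrome = XOR of all bits = 0 XOR 0 XOR 1 XOR 0 XOR 1 XOR 0 XOR 1 XOR 0 XOR 1 XOR 1 XOR 0 XOR 0 = 1

1


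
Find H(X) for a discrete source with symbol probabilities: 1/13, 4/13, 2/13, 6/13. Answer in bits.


H = -sum(p_i * log2(p_i)). Terms: -(1/13)*log2(1/13) = 0.284649; -(4/13)*log2(4/13) = 0.523212; -(2/13)*log2(2/13) = 0.415452; -(6/13)*log2(6/13) = 0.514836. H = 0.284649 + 0.523212 + 0.415452 + 0.514836 = 1.7381

1.7381 bits


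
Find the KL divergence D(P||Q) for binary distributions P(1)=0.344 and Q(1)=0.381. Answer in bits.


KL = p*log2(p/q) + (1-p)*log2((1-p)/(1-q)) = 0.344*log2(0.344/0.381) + 0.656*log2(0.656/0.619) = 0.0042

0.0042 bits


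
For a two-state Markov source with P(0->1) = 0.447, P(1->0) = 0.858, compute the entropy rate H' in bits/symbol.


Stationary distribution: pi_0 = p10/(p01+p10) = 0.6575, pi_1 = 0.3425. Entropy rate H' = pi_0*H(p01) + pi_1*H(p10) = 0.6575*0.9919 + 0.3425*0.5895 = 0.854

0.854 bits/symbol


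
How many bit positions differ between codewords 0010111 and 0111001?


Count differing positions: . ^ . ^ ^ ^ . = 4 differences

4


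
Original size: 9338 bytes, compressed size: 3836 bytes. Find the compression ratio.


Ratio = original / compressed = 9338 / 3836 = 2.4343

2.4343


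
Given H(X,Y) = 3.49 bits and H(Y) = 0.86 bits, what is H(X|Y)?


H(X|Y) = H(X,Y) - H(Y) = 3.49 - 0.86 = 2.63

2.63 bits


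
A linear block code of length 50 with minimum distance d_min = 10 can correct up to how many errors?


Correction capability = floor((d-1)/2) = floor((10-1)/2) = 4

4 errors


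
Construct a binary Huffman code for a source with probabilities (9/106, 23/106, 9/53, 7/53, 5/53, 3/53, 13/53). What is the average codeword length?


Huffman construction (repeatedly merge the two least-probable nodes; each merge adds 1 bit to every symbol beneath it): 3/53 + 9/106 = 15/106; 5/53 + 7/53 = 12/53; 15/106 + 9/53 = 33/106; 23/106 + 12/53 = 47/106; 13/53 + 33/106 = 59/106; 47/106 + 59/106 = 1. Resulting codeword lengths (in the order the probabilities were given): (4, 2, 3, 3, 3, 4, 2). L_avg = sum(p_i * l_i) = 9/106*4 + 23/106*2 + 9/53*3 + 7/53*3 + 5/53*3 + 3/53*4 + 13/53*2 = 142/53 = 2.6792

2.6792 bits


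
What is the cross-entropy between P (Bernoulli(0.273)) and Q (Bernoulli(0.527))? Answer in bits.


H(P,Q) = -p*log2(q) - (1-p)*log2(1-q). -0.273*log2(0.527) = 0.252286; -0.727*log2(0.473) = 0.785224. H(P,Q) = 0.252286 + 0.785224 = 1.0375

1.0375 bits


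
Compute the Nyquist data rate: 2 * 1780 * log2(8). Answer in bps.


Rate = 2 * B * log2(M) = 2 * 1780 * 3.0 = 10680.0

10680.0 bps


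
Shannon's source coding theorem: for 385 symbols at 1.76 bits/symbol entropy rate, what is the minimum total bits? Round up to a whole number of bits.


Minimum bits >= n * H = 385 * 1.76 = 677.6, rounded up to a whole number of bits = 678

678 bits


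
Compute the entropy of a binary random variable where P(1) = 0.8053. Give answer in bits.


H = -p*log2(p) - (1-p)*log2(1-p). -0.8053*log2(0.8053) = 0.251577; -0.1947*log2(0.1947) = 0.459623. H = 0.251577 + 0.459623 = 0.7112

0.7112 bits


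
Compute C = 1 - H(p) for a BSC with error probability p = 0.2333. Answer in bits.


H(p) = -p*log2(p) - (1-p)*log2(1-p) = -0.2333*log2(0.2333) - 0.7667*log2(0.7667) = 0.489870 + 0.293850 = 0.7837. C = 1 - H(p) = 1 - 0.7837 = 0.2163

0.2163 bits


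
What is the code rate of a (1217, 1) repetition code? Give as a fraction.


Rate = k/n = 1/1217

1/1217


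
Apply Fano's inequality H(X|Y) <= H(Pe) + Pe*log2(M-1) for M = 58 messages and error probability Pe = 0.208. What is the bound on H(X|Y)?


H(Pe) = -Pe*log2(Pe) - (1-Pe)*log2(1-Pe) = -0.208*log2(0.208) - 0.792*log2(0.792) = 0.471192 + 0.266451 = 0.7376. Pe*log2(M-1) = 0.208*log2(57) = 1.213241. Bound = H(Pe) + Pe*log2(M-1) = 0.471192 + 0.266451 + 1.213241 = 1.9509

1.9509 bits


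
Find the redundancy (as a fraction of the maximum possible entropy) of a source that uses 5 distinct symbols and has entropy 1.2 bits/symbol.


H_max = log2(K) = log2(5) = 2.3219 bits/symbol. Redundancy = 1 - H/H_max = 1 - 1.2/2.3219 = 1 - 0.5168 = 0.4832

0.4832


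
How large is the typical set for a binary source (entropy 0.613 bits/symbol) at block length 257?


log2|A_typical| = nH = 257 * 0.613 = 157.541, so |A_typical| ~ 2^157.541 = 2.658e+47

2.658e+47


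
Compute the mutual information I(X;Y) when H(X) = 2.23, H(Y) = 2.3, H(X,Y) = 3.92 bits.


I(X;Y) = H(X) + H(Y) - H(X,Y) = 2.23 + 2.3 - 3.92 = 0.61

0.61 bits


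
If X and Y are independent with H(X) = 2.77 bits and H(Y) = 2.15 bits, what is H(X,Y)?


For independent variables, H(X,Y) = H(X) + H(Y) = 2.77 + 2.15 = 4.92

4.92 bits


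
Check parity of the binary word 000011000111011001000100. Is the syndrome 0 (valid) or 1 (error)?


Syndrome = XOR of all bits = 0 XOR 0 XOR 0 XOR 0 XOR 1 XOR 1 XOR 0 XOR 0 XOR 0 XOR 1 XOR 1 XOR 1 XOR 0 XOR 1 XOR 1 XOR 0 XOR 0 XOR 1 XOR 0 XOR 0 XOR 0 XOR 1 XOR 0 XOR 0 = 1

1


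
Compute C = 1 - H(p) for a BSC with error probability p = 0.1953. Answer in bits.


H(p) = -p*log2(p) - (1-p)*log2(1-p) = -0.1953*log2(0.1953) - 0.8047*log2(0.8047) = 0.460173 + 0.252255 = 0.7124. C = 1 - H(p) = 1 - 0.7124 = 0.2876

0.2876 bits


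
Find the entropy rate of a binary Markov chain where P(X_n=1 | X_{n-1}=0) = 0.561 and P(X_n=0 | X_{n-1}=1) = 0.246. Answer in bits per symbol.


Stationary distribution: pi_0 = p10/(p01+p10) = 0.3048, pi_1 = 0.6952. Entropy rate H' = pi_0*H(p01) + pi_1*H(p10) = 0.3048*0.9892 + 0.6952*0.8049 = 0.8611

0.8611 bits/symbol


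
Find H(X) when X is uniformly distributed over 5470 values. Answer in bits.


H = log2(n) = log2(5470) = 12.4173

12.4173 bits


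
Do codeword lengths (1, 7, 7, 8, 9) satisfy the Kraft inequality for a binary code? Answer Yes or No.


Kraft sum = sum(2^(-l_i)) = 0.5215, need <= 1. Result: satisfied (a binary prefix-free code with these lengths exists)

Yes


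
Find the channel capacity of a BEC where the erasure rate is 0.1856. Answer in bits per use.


C = 1 - epsilon = 1 - 0.1856 = 0.8144

0.8144 bits


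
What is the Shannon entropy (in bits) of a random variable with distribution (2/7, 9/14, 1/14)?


H = -sum(p_i * log2(p_i)). Terms: -(2/7)*log2(2/7) = 0.516387; -(9/14)*log2(9/14) = 0.409776; -(1/14)*log2(1/14) = 0.271954. H = 0.516387 + 0.409776 + 0.271954 = 1.1981

1.1981 bits


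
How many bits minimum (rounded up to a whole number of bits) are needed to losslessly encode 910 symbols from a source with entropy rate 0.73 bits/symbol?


Minimum bits >= n * H = 910 * 0.73 = 664.3, rounded up to a whole number of bits = 665

665 bits


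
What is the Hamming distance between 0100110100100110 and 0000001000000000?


Count differing positions: . ^ . . ^ ^ ^ ^ . . ^ . . ^ ^ . = 8 differences

8


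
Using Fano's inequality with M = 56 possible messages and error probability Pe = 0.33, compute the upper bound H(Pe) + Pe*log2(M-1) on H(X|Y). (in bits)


H(Pe) = -Pe*log2(Pe) - (1-Pe)*log2(1-Pe) = -0.33*log2(0.33) - 0.67*log2(0.67) = 0.527822 + 0.387104 = 0.9149. Pe*log2(M-1) = 0.33*log2(55) = 1.907849. Bound = H(Pe) + Pe*log2(M-1) = 0.527822 + 0.387104 + 1.907849 = 2.8228

2.8228 bits


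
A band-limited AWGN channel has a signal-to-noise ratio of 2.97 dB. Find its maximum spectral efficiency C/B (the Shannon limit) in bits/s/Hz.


SNR_linear = 10^(2.97/10) = 1.9815; C/B = log2(1 + SNR_linear) = log2(1 + 1.9815) = 1.5761

1.5761 bits/s/Hz


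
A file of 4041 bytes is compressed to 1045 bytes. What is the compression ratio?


Ratio = original / compressed = 4041 / 1045 = 3.867

3.867


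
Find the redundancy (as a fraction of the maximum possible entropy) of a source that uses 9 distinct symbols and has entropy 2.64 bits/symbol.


H_max = log2(K) = log2(9) = 3.1699 bits/symbol. Redundancy = 1 - H/H_max = 1 - 2.64/3.1699 = 1 - 0.8328 = 0.1672

0.1672


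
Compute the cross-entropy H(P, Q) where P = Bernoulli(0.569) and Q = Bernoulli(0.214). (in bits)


H(P,Q) = -p*log2(q) - (1-p)*log2(1-q). -0.569*log2(0.214) = 1.265637; -0.431*log2(0.786) = 0.149729. H(P,Q) = 1.265637 + 0.149729 = 1.4154

1.4154 bits


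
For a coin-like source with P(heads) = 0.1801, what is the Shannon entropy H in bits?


H = -p*log2(p) - (1-p)*log2(1-p). -0.1801*log2(0.1801) = 0.445411; -0.8199*log2(0.8199) = 0.234885. H = 0.445411 + 0.234885 = 0.6803

0.6803 bits


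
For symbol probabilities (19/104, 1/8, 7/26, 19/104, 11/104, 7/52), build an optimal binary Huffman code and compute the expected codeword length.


Huffman construction (repeatedly merge the two least-probable nodes; each merge adds 1 bit to every symbol beneath it): 11/104 + 1/8 = 3/13; 7/52 + 19/104 = 33/104; 19/104 + 3/13 = 43/104; 7/26 + 33/104 = 61/104; 43/104 + 61/104 = 1. Resulting codeword lengths (in the order the probabilities were given): (3, 3, 2, 2, 3, 3). L_avg = sum(p_i * l_i) = 19/104*3 + 1/8*3 + 7/26*2 + 19/104*2 + 11/104*3 + 7/52*3 = 265/104 = 2.5481

2.5481 bits


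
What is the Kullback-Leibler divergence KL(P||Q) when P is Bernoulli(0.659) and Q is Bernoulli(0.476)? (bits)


KL = p*log2(p/q) + (1-p)*log2((1-p)/(1-q)) = 0.659*log2(0.659/0.476) + 0.341*log2(0.341/0.524) = 0.0979

0.0979 bits


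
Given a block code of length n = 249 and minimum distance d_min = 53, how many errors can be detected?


Detection capability = d_min - 1 = 53 - 1 = 52

52 errors


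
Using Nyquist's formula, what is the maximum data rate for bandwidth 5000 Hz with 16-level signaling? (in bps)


Rate = 2 * B * log2(M) = 2 * 5000 * 4.0 = 40000.0

40000.0 bps


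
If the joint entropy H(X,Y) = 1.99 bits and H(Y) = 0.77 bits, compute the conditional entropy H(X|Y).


H(X|Y) = H(X,Y) - H(Y) = 1.99 - 0.77 = 1.22

1.22 bits


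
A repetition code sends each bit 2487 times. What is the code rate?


Rate = k/n = 1/2487

1/2487


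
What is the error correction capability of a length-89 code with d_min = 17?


Correction capability = floor((d-1)/2) = floor((17-1)/2) = 8

8 errors


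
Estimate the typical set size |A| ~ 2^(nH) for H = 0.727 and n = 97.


log2|A_typical| = nH = 97 * 0.727 = 70.519, so |A_typical| ~ 2^70.519 = 1.692e+21

1.692e+21


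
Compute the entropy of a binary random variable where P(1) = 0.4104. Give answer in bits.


H = -p*log2(p) - (1-p)*log2(1-p). -0.4104*log2(0.4104) = 0.527322; -0.5896*log2(0.5896) = 0.449388. H = 0.527322 + 0.449388 = 0.9767

0.9767 bits


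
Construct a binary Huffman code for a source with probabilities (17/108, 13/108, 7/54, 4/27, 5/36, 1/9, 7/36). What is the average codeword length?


Huffman construction (repeatedly merge the two least-probable nodes; each merge adds 1 bit to every symbol beneath it): 1/9 + 13/108 = 25/108; 7/54 + 5/36 = 29/108; 4/27 + 17/108 = 11/36; 7/36 + 25/108 = 23/54; 29/108 + 11/36 = 31/54; 23/54 + 31/54 = 1. Resulting codeword lengths (in the order the probabilities were given): (3, 3, 3, 3, 3, 3, 2). L_avg = sum(p_i * l_i) = 17/108*3 + 13/108*3 + 7/54*3 + 4/27*3 + 5/36*3 + 1/9*3 + 7/36*2 = 101/36 = 2.8056

2.8056 bits


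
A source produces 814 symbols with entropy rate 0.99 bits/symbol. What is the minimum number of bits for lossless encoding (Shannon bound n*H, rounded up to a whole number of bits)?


Minimum bits >= n * H = 814 * 0.99 = 805.86, rounded up to a whole number of bits = 806

806 bits


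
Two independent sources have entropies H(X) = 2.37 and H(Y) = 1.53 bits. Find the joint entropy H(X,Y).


For independent variables, H(X,Y) = H(X) + H(Y) = 2.37 + 1.53 = 3.9

3.9 bits


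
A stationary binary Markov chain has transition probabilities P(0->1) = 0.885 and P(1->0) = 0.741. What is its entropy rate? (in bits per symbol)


Stationary distribution: pi_0 = p10/(p01+p10) = 0.4557, pi_1 = 0.5443. Entropy rate H' = pi_0*H(p01) + pi_1*H(p10) = 0.4557*0.5148 + 0.5443*0.8252 = 0.6838

0.6838 bits/symbol


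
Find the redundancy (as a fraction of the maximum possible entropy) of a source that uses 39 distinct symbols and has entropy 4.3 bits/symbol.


H_max = log2(K) = log2(39) = 5.2854 bits/symbol. Redundancy = 1 - H/H_max = 1 - 4.3/5.2854 = 1 - 0.8136 = 0.1864

0.1864


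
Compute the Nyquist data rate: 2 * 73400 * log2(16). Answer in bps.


Rate = 2 * B * log2(M) = 2 * 73400 * 4.0 = 587200.0

587200.0 bps


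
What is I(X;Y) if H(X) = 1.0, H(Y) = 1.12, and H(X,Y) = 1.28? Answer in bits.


I(X;Y) = H(X) + H(Y) - H(X,Y) = 1.0 + 1.12 - 1.28 = 0.84

0.84 bits


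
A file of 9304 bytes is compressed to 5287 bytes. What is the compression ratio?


Ratio = original / compressed = 9304 / 5287 = 1.7598

1.7598


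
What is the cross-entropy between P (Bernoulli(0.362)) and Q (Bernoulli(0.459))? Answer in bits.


H(P,Q) = -p*log2(q) - (1-p)*log2(1-q). -0.362*log2(0.459) = 0.406683; -0.638*log2(0.541) = 0.565459. H(P,Q) = 0.406683 + 0.565459 = 0.9721

0.9721 bits


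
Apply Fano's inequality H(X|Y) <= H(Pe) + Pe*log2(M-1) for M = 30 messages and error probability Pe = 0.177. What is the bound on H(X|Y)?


H(Pe) = -Pe*log2(Pe) - (1-Pe)*log2(1-Pe) = -0.177*log2(0.177) - 0.823*log2(0.823) = 0.442178 + 0.231292 = 0.6735. Pe*log2(M-1) = 0.177*log2(29) = 0.859863. Bound = H(Pe) + Pe*log2(M-1) = 0.442178 + 0.231292 + 0.859863 = 1.5333

1.5333 bits


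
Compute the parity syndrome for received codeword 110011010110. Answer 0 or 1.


Syndrome = XOR of all bits = 1 XOR 1 XOR 0 XOR 0 XOR 1 XOR 1 XOR 0 XOR 1 XOR 0 XOR 1 XOR 1 XOR 0 = 1

1


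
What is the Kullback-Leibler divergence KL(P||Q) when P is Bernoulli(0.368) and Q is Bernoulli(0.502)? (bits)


KL = p*log2(p/q) + (1-p)*log2((1-p)/(1-q)) = 0.368*log2(0.368/0.502) + 0.632*log2(0.632/0.498) = 0.0524

0.0524 bits


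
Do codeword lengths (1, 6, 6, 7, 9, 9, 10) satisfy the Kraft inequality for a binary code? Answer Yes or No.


Kraft sum = sum(2^(-l_i)) = 0.5439, need <= 1. Result: satisfied (a binary prefix-free code with these lengths exists)

Yes


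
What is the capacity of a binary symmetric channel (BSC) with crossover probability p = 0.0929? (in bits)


H(p) = -p*log2(p) - (1-p)*log2(1-p) = -0.0929*log2(0.0929) - 0.9071*log2(0.9071) = 0.318478 + 0.127599 = 0.4461. C = 1 - H(p) = 1 - 0.4461 = 0.5539

0.5539 bits


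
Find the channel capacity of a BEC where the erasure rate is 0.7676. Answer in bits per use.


C = 1 - epsilon = 1 - 0.7676 = 0.2324

0.2324 bits


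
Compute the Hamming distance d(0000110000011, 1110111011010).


Count differing positions: ^ ^ ^ . . . ^ . ^ ^ . . ^ = 7 differences

7


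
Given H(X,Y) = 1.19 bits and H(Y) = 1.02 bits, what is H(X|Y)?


H(X|Y) = H(X,Y) - H(Y) = 1.19 - 1.02 = 0.17

0.17 bits


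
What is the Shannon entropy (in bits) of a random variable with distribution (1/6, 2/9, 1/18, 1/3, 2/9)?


H = -sum(p_i * log2(p_i)). Terms: -(1/6)*log2(1/6) = 0.430827; -(2/9)*log2(2/9) = 0.482206; -(1/18)*log2(1/18) = 0.231663; -(1/3)*log2(1/3) = 0.528321; -(2/9)*log2(2/9) = 0.482206. H = 0.430827 + 0.482206 + 0.231663 + 0.528321 + 0.482206 = 2.1552

2.1552 bits


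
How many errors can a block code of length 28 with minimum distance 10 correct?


Correction capability = floor((d-1)/2) = floor((10-1)/2) = 4

4 errors


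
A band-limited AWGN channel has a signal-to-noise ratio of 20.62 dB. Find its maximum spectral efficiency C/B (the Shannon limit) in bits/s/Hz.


SNR_linear = 10^(20.62/10) = 115.3453; C/B = log2(1 + SNR_linear) = log2(1 + 115.3453) = 6.8623

6.8623 bits/s/Hz
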